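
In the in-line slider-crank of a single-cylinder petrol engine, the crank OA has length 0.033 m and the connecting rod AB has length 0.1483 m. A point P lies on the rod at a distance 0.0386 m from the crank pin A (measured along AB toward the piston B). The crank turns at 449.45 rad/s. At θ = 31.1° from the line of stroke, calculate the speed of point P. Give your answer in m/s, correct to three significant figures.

ω = 449.4 rad/s.  Crank-pin speed |V_A| = rω = 14.832 m/s, perpendicular to OA.
Rod angle: sinφ = −(r/L) sinθ ⇒ φ = -6.600°; ω_rod = −rω cosθ/√(L²−r²sin²θ) = -86.209 rad/s.
V_P = V_A + ω_rod × AP, with AP = 0.0386 m along the rod.
Components: V_Px = −rω sinθ − a·ω_rod·sinφ = -8.0436 m/s;  V_Py = rω cosθ + a·ω_rod·cosφ = +9.3944 m/s.
|V_P| = √(V_Px² + V_Py²) = 12.368 m/s.

12.4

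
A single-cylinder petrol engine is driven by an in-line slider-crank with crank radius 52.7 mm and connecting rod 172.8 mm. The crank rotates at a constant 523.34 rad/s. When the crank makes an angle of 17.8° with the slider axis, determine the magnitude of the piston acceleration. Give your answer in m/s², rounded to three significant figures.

17400

ω = 523.3 rad/s
x(θ) = r cosθ + √(L² − r² sin²θ); with ω constant, a = ω²·d²x/dθ².
d²x/dθ² = −r cosθ − r²(cos2θ)/√u − r⁴ sin²2θ/(4u^{3/2}),  u = L² − r² sin²θ = 0.0296003 m².
Substituting r = 0.0527 m, L = 0.1728 m, θ = 17.8°: d²x/dθ² = -0.063431 m.
a = ω²·d²x/dθ² = (523.3)²·(-0.063431) = -17373 m/s²;  |a| = 17373 m/s².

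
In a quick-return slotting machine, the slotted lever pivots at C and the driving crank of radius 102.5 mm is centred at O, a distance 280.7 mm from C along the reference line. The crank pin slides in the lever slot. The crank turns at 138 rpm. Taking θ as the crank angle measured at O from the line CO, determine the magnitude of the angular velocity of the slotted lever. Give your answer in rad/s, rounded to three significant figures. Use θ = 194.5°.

7.46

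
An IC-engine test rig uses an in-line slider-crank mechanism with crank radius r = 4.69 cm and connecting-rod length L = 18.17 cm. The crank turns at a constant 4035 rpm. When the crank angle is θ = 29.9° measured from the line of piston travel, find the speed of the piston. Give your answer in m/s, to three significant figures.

12.1

ω = 2π·4035/60 = 422.5 rad/s
For an in-line slider-crank, x = r cosθ + √(L² − r² sin²θ), so v = −rω sinθ·[1 + r cosθ/√(L² − r² sin²θ)].
With r = 0.0469 m, L = 0.1817 m, θ = 29.9°: √(L² − r² sin²θ) = 0.18019 m.
v = −0.0469·422.5·0.49849·[1 + 0.0469·0.86690/0.18019] = -12.108 m/s.
|v| = 12.108 m/s.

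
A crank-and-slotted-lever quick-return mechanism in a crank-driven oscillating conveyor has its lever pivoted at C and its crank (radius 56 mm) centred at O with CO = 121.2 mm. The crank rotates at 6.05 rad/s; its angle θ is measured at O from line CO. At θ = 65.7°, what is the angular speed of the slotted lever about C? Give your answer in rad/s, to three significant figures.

ω = 6.05 rad/s
Crank pin A relative to C: A = (d + r cosθ, r sinθ); lever angle φ = atan2(r sinθ, d + r cosθ).
Differentiating tanφ: φ̇ = rω(d cosθ + r)/(d² + r² + 2dr cosθ).
d² + r² + 2dr cosθ = |CA|² = 0.0234115 m²;  d cosθ + r = +0.10588 m.
|ω_lever| = |0.056·6.05·+0.10588| / 0.0234115 = 1.5322 rad/s.

1.53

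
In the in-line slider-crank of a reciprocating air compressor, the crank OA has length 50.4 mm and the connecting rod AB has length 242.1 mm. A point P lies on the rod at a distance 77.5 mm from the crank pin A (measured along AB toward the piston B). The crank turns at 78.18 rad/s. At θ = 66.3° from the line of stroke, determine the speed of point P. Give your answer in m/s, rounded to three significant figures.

3.86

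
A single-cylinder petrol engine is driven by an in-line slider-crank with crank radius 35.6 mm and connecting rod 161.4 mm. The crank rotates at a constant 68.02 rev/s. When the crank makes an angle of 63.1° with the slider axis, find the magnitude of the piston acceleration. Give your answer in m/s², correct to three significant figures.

ω = 2π·68 = 427.4 rad/s
x(θ) = r cosθ + √(L² − r² sin²θ); with ω constant, a = ω²·d²x/dθ².
d²x/dθ² = −r cosθ − r²(cos2θ)/√u − r⁴ sin²2θ/(4u^{3/2}),  u = L² − r² sin²θ = 0.025042 m².
Substituting r = 0.0356 m, L = 0.1614 m, θ = 63.1°: d²x/dθ² = -0.011443 m.
a = ω²·d²x/dθ² = (427.4)²·(-0.011443) = -2090.1 m/s²;  |a| = 2090.1 m/s².

2090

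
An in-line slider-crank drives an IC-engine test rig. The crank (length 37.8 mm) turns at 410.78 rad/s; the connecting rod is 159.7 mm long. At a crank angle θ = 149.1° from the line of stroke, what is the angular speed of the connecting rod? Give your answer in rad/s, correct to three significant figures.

84.1

ω = 410.8 rad/s
The rod makes angle φ with the slider axis where L sinφ = r sinθ; differentiating, L cosφ·φ̇ = r ω cosθ.
L cosφ = √(L² − r² sin²θ) = 0.15852 m.
|ω_rod| = r ω |cosθ| / √(L² − r² sin²θ) = 0.0378·410.8·0.85806/0.15852 = 84.052 rad/s.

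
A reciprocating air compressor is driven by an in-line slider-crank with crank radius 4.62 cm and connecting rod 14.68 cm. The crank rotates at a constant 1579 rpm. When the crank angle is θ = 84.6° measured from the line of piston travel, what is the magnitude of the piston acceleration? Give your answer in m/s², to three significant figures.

292

ω = 2π·1579/60 = 165.4 rad/s
x(θ) = r cosθ + √(L² − r² sin²θ); with ω constant, a = ω²·d²x/dθ².
d²x/dθ² = −r cosθ − r²(cos2θ)/√u − r⁴ sin²2θ/(4u^{3/2}),  u = L² − r² sin²θ = 0.0194347 m².
Substituting r = 0.0462 m, L = 0.1468 m, θ = 84.6°: d²x/dθ² = +0.010677 m.
a = ω²·d²x/dθ² = (165.4)²·(+0.010677) = +291.92 m/s²;  |a| = 291.92 m/s².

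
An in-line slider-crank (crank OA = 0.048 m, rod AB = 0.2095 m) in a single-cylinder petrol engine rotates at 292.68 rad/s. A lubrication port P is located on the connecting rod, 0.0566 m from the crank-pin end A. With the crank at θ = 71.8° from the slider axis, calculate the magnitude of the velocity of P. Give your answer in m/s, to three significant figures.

14.0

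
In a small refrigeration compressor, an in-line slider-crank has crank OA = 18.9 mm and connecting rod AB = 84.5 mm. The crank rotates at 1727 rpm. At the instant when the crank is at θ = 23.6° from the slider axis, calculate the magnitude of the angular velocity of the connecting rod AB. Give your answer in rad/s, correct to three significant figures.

37.2

ω = 180.9 rad/s (converted from 1727 rpm).
The rod makes angle φ with the slider axis where L sinφ = r sinθ; differentiating, L cosφ·φ̇ = r ω cosθ.
L cosφ = √(L² − r² sin²θ) = 0.084161 m.
|ω_rod| = r ω |cosθ| / √(L² − r² sin²θ) = 0.0189·180.9·0.91636/0.084161 = 37.217 rad/s.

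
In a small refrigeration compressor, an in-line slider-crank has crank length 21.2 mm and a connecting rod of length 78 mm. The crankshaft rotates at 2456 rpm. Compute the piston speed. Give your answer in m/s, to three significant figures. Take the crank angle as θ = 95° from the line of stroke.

5.30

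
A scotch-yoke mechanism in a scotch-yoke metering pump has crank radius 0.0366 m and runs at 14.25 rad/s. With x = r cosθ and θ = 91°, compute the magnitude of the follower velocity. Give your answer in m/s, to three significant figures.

ω = 14.25 rad/s
x = r cosθ ⇒ ẋ = −rω sinθ.
|v| = rω|sinθ| = 0.0366·14.25·|sin 91°| = 0.52147 m/s.

0.521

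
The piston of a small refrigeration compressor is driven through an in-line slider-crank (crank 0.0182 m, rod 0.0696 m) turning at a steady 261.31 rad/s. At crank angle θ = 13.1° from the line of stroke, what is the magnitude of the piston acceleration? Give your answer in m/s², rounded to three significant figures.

ω = 261.3 rad/s
x(θ) = r cosθ + √(L² − r² sin²θ); with ω constant, a = ω²·d²x/dθ².
d²x/dθ² = −r cosθ − r²(cos2θ)/√u − r⁴ sin²2θ/(4u^{3/2}),  u = L² − r² sin²θ = 0.00482714 m².
Substituting r = 0.0182 m, L = 0.0696 m, θ = 13.1°: d²x/dθ² = -0.02202 m.
a = ω²·d²x/dθ² = (261.3)²·(-0.02202) = -1503.6 m/s²;  |a| = 1503.6 m/s².

1500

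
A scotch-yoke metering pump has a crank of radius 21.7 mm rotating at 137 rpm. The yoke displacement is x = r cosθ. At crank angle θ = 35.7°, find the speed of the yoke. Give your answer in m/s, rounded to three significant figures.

ω = 14.35 rad/s (from 137 rpm).
x = r cosθ ⇒ ẋ = −rω sinθ.
|v| = rω|sinθ| = 0.0217·14.35·|sin 35.7°| = 0.18167 m/s.

0.182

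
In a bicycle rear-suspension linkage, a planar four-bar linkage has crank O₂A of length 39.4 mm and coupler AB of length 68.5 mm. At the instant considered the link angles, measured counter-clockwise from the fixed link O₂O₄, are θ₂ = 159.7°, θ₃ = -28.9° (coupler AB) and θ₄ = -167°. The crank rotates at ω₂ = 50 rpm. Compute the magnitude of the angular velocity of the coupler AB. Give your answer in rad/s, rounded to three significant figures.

ω₂ = 5.236 rad/s (from 50 rpm).
Differentiating the loop-closure r₂e^{iθ₂}+r₃e^{iθ₃}=r₁+r₄e^{iθ₄} gives r₂ω₂e^{iθ₂}+r₃ω₃e^{iθ₃}=r₄ω₄e^{iθ₄}.
Eliminating the other unknown: ω₃ = r₂ω₂ sin(θ₄−θ₂) / [r₃ sin(θ₃−θ₄)].
Numerator sine = +0.54902; denominator sine = +0.66783.
Result = 0.0394·5.236·(+0.54902) / (0.0685·(+0.66783)) = +2.4759 rad/s; magnitude 2.4759 rad/s.

2.48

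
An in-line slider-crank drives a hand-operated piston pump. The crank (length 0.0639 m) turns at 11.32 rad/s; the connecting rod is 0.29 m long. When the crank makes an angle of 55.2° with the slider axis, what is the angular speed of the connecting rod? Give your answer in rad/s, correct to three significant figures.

1.45

ω = 11.32 rad/s
The rod makes angle φ with the slider axis where L sinφ = r sinθ; differentiating, L cosφ·φ̇ = r ω cosθ.
L cosφ = √(L² − r² sin²θ) = 0.28521 m.
|ω_rod| = r ω |cosθ| / √(L² − r² sin²θ) = 0.0639·11.32·0.57071/0.28521 = 1.4474 rad/s.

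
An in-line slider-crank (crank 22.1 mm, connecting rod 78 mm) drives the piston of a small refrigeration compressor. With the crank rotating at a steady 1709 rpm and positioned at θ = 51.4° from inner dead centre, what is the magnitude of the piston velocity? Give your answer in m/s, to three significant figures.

ω = 2π·1709/60 = 179 rad/s
For an in-line slider-crank, x = r cosθ + √(L² − r² sin²θ), so v = −rω sinθ·[1 + r cosθ/√(L² − r² sin²θ)].
With r = 0.0221 m, L = 0.078 m, θ = 51.4°: √(L² − r² sin²θ) = 0.076064 m.
v = −0.0221·179·0.78152·[1 + 0.0221·0.62388/0.076064] = -3.6513 m/s.
|v| = 3.6513 m/s.

3.65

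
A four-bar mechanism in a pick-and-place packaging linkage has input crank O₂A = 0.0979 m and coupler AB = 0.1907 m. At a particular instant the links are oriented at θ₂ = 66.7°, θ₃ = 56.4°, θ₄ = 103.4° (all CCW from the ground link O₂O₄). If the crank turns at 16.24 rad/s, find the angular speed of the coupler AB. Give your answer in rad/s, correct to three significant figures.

6.81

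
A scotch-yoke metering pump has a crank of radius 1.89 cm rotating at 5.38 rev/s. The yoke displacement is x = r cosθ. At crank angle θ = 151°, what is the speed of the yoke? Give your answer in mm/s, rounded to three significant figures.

310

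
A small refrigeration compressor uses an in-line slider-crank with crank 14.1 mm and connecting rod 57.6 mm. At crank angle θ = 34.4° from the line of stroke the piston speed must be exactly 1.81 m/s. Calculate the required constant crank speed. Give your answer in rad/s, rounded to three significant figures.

For an in-line slider-crank, |v_piston| = rω|sinθ|·[1 + r cosθ/√(L² − r² sin²θ)].
With r = 0.0141 m, L = 0.0576 m, θ = 34.4°: the bracketed kinematic factor |dx/dθ| = 0.0095906 m.
ω = v/|dx/dθ| = 1.81/0.0095906 = 188.73 rad/s.

189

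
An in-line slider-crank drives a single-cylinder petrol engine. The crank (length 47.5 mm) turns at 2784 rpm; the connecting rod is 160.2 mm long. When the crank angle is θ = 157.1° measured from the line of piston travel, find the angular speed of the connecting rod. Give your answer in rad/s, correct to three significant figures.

ω = 291.5 rad/s (converted from 2784 rpm).
The rod makes angle φ with the slider axis where L sinφ = r sinθ; differentiating, L cosφ·φ̇ = r ω cosθ.
L cosφ = √(L² − r² sin²θ) = 0.15913 m.
|ω_rod| = r ω |cosθ| / √(L² − r² sin²θ) = 0.0475·291.5·0.92119/0.15913 = 80.165 rad/s.

80.2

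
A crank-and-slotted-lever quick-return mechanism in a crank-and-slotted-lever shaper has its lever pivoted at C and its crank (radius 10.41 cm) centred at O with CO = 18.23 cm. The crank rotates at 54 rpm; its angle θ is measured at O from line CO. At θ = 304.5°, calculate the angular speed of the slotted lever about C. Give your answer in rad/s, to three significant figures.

1.86

ω = 5.655 rad/s (from 54 rpm).
Crank pin A relative to C: A = (d + r cosθ, r sinθ); lever angle φ = atan2(r sinθ, d + r cosθ).
Differentiating tanφ: φ̇ = rω(d cosθ + r)/(d² + r² + 2dr cosθ).
d² + r² + 2dr cosθ = |CA|² = 0.065568 m²;  d cosθ + r = +0.20736 m.
|ω_lever| = |0.1041·5.655·+0.20736| / 0.065568 = 1.8616 rad/s.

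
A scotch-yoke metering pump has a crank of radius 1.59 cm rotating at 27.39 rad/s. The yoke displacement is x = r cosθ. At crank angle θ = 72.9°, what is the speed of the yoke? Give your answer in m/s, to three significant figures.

ω = 27.39 rad/s
x = r cosθ ⇒ ẋ = −rω sinθ.
|v| = rω|sinθ| = 0.0159·27.39·|sin 72.9°| = 0.41625 m/s.

0.416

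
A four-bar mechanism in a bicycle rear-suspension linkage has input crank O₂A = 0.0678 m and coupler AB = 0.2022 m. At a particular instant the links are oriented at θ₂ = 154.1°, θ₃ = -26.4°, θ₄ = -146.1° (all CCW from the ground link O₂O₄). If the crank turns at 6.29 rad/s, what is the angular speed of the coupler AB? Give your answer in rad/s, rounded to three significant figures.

ω₂ = 6.29 rad/s
Differentiating the loop-closure r₂e^{iθ₂}+r₃e^{iθ₃}=r₁+r₄e^{iθ₄} gives r₂ω₂e^{iθ₂}+r₃ω₃e^{iθ₃}=r₄ω₄e^{iθ₄}.
Eliminating the other unknown: ω₃ = r₂ω₂ sin(θ₄−θ₂) / [r₃ sin(θ₃−θ₄)].
Numerator sine = +0.86427; denominator sine = +0.86863.
Result = 0.0678·6.29·(+0.86427) / (0.2022·(+0.86863)) = +2.0985 rad/s; magnitude 2.0985 rad/s.

2.10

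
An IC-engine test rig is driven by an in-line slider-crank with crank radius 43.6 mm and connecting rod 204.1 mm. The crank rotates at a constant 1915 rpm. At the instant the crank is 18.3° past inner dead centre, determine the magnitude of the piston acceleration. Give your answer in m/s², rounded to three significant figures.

1970

ω = 2π·1915/60 = 200.5 rad/s
x(θ) = r cosθ + √(L² − r² sin²θ); with ω constant, a = ω²·d²x/dθ².
d²x/dθ² = −r cosθ − r²(cos2θ)/√u − r⁴ sin²2θ/(4u^{3/2}),  u = L² − r² sin²θ = 0.0414694 m².
Substituting r = 0.0436 m, L = 0.2041 m, θ = 18.3°: d²x/dθ² = -0.048927 m.
a = ω²·d²x/dθ² = (200.5)²·(-0.048927) = -1967.6 m/s²;  |a| = 1967.6 m/s².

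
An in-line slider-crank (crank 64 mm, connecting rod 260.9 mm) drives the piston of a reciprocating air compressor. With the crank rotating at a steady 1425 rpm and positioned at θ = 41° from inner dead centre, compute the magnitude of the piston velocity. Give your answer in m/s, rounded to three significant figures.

ω = 2π·1425/60 = 149.2 rad/s
For an in-line slider-crank, x = r cosθ + √(L² − r² sin²θ), so v = −rω sinθ·[1 + r cosθ/√(L² − r² sin²θ)].
With r = 0.064 m, L = 0.2609 m, θ = 41°: √(L² − r² sin²θ) = 0.2575 m.
v = −0.064·149.2·0.65606·[1 + 0.064·0.75471/0.2575] = -7.441 m/s.
|v| = 7.441 m/s.

7.44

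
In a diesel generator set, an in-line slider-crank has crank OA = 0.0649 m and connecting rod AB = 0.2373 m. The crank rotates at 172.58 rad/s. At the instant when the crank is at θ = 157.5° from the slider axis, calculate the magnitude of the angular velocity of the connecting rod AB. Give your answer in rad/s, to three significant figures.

43.8

ω = 172.6 rad/s
The rod makes angle φ with the slider axis where L sinφ = r sinθ; differentiating, L cosφ·φ̇ = r ω cosθ.
L cosφ = √(L² − r² sin²θ) = 0.236 m.
|ω_rod| = r ω |cosθ| / √(L² − r² sin²θ) = 0.0649·172.6·0.92388/0.236 = 43.847 rad/s.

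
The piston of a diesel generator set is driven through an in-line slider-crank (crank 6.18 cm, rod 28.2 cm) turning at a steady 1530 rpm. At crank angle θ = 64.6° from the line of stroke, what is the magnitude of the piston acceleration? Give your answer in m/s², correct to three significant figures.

ω = 2π·1530/60 = 160.2 rad/s
x(θ) = r cosθ + √(L² − r² sin²θ); with ω constant, a = ω²·d²x/dθ².
d²x/dθ² = −r cosθ − r²(cos2θ)/√u − r⁴ sin²2θ/(4u^{3/2}),  u = L² − r² sin²θ = 0.0764074 m².
Substituting r = 0.0618 m, L = 0.282 m, θ = 64.6°: d²x/dθ² = -0.017879 m.
a = ω²·d²x/dθ² = (160.2)²·(-0.017879) = -458.97 m/s²;  |a| = 458.97 m/s².

459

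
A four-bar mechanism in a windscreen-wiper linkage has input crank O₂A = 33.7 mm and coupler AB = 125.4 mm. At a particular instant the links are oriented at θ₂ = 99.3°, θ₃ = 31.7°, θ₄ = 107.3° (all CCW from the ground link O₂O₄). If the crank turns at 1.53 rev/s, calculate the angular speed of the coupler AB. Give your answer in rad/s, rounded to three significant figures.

0.371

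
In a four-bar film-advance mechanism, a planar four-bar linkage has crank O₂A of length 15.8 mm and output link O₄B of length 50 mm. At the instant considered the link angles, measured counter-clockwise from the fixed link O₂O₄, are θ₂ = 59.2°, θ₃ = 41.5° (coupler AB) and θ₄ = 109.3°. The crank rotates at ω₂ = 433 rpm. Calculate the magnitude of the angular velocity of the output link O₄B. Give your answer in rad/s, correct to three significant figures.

ω₂ = 45.34 rad/s (from 433 rpm).
Differentiating the loop-closure r₂e^{iθ₂}+r₃e^{iθ₃}=r₁+r₄e^{iθ₄} gives r₂ω₂e^{iθ₂}+r₃ω₃e^{iθ₃}=r₄ω₄e^{iθ₄}.
Eliminating the other unknown: ω₄ = r₂ω₂ sin(θ₂−θ₃) / [r₄ sin(θ₄−θ₃)].
Numerator sine = +0.30403; denominator sine = +0.92587.
Result = 0.0158·45.34·(+0.30403) / (0.05·(+0.92587)) = +4.7052 rad/s; magnitude 4.7052 rad/s.

4.71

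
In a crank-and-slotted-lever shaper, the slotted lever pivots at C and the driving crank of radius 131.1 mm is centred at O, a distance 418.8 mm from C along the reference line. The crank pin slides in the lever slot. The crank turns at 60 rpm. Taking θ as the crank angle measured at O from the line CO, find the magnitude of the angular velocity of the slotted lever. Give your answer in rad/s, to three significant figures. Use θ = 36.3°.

1.37

ω = 6.283 rad/s (from 60 rpm).
Crank pin A relative to C: A = (d + r cosθ, r sinθ); lever angle φ = atan2(r sinθ, d + r cosθ).
Differentiating tanφ: φ̇ = rω(d cosθ + r)/(d² + r² + 2dr cosθ).
d² + r² + 2dr cosθ = |CA|² = 0.281079 m²;  d cosθ + r = +0.46862 m.
|ω_lever| = |0.1311·6.283·+0.46862| / 0.281079 = 1.3733 rad/s.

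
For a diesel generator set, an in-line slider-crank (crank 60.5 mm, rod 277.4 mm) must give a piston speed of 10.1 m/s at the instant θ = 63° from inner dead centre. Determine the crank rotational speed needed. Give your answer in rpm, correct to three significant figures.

For an in-line slider-crank, |v_piston| = rω|sinθ|·[1 + r cosθ/√(L² − r² sin²θ)].
With r = 0.0605 m, L = 0.2774 m, θ = 63°: the bracketed kinematic factor |dx/dθ| = 0.059347 m.
ω = v/|dx/dθ| = 10.1/0.059347 = 170.19 rad/s.
N = 60ω/(2π) = 1625.2 rpm.

1630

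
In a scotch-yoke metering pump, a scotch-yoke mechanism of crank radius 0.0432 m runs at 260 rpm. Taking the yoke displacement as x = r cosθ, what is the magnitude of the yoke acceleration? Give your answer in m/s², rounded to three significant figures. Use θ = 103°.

ω = 27.23 rad/s (from 260 rpm).
x = r cosθ ⇒ ẍ = −rω² cosθ (ω constant).
|a| = rω²|cosθ| = 0.0432·(27.23)²·|cos 103°| = 7.204 m/s².

7.20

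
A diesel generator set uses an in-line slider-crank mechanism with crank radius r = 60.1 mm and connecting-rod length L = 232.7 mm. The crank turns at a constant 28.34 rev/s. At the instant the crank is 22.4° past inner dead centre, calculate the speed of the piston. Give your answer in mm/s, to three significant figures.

5060

ω = 2π·28.3 = 178.1 rad/s
For an in-line slider-crank, x = r cosθ + √(L² − r² sin²θ), so v = −rω sinθ·[1 + r cosθ/√(L² − r² sin²θ)].
With r = 0.0601 m, L = 0.2327 m, θ = 22.4°: √(L² − r² sin²θ) = 0.23157 m.
v = −0.0601·178.1·0.38107·[1 + 0.0601·0.92455/0.23157] = -5.0567 m/s.
|v| = 5.0567 m/s = 5056.7 mm/s.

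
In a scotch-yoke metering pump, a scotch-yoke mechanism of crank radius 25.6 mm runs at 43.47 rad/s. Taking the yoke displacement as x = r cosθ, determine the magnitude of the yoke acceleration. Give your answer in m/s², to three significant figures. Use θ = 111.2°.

ω = 43.47 rad/s
x = r cosθ ⇒ ẍ = −rω² cosθ (ω constant).
|a| = rω²|cosθ| = 0.0256·(43.47)²·|cos 111.2°| = 17.494 m/s².

17.5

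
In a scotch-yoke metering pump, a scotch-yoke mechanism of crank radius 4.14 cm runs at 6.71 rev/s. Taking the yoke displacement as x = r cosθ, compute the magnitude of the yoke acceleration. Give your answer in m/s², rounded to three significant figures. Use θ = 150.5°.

64.0

ω = 42.16 rad/s (from 6.71 rev/s).
x = r cosθ ⇒ ẍ = −rω² cosθ (ω constant).
|a| = rω²|cosθ| = 0.0414·(42.16)²·|cos 150.5°| = 64.047 m/s².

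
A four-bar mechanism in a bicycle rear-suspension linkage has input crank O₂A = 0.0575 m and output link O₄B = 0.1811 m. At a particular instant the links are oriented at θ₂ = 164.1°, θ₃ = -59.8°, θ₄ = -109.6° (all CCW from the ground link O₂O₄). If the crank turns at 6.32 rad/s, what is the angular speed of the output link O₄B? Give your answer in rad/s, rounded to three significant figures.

1.82

ω₂ = 6.32 rad/s
Differentiating the loop-closure r₂e^{iθ₂}+r₃e^{iθ₃}=r₁+r₄e^{iθ₄} gives r₂ω₂e^{iθ₂}+r₃ω₃e^{iθ₃}=r₄ω₄e^{iθ₄}.
Eliminating the other unknown: ω₄ = r₂ω₂ sin(θ₂−θ₃) / [r₄ sin(θ₄−θ₃)].
Numerator sine = -0.69340; denominator sine = -0.76380.
Result = 0.0575·6.32·(-0.69340) / (0.1811·(-0.76380)) = +1.8217 rad/s; magnitude 1.8217 rad/s.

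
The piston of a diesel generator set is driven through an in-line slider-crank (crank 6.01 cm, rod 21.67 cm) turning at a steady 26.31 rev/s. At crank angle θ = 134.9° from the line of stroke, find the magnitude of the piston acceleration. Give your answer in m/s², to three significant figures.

1150

ω = 2π·26.3 = 165.3 rad/s
x(θ) = r cosθ + √(L² − r² sin²θ); with ω constant, a = ω²·d²x/dθ².
d²x/dθ² = −r cosθ − r²(cos2θ)/√u − r⁴ sin²2θ/(4u^{3/2}),  u = L² − r² sin²θ = 0.0451466 m².
Substituting r = 0.0601 m, L = 0.2167 m, θ = 134.9°: d²x/dθ² = +0.042142 m.
a = ω²·d²x/dθ² = (165.3)²·(+0.042142) = +1151.6 m/s²;  |a| = 1151.6 m/s².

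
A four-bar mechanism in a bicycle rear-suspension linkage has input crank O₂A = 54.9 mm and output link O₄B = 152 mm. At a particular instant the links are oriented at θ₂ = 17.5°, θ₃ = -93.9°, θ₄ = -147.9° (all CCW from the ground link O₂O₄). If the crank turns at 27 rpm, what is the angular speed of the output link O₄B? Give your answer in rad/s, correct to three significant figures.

1.18

ω₂ = 2.827 rad/s (from 27 rpm).
Differentiating the loop-closure r₂e^{iθ₂}+r₃e^{iθ₃}=r₁+r₄e^{iθ₄} gives r₂ω₂e^{iθ₂}+r₃ω₃e^{iθ₃}=r₄ω₄e^{iθ₄}.
Eliminating the other unknown: ω₄ = r₂ω₂ sin(θ₂−θ₃) / [r₄ sin(θ₄−θ₃)].
Numerator sine = +0.93106; denominator sine = -0.80902.
Result = 0.0549·2.827·(+0.93106) / (0.152·(-0.80902)) = -1.1753 rad/s; magnitude 1.1753 rad/s.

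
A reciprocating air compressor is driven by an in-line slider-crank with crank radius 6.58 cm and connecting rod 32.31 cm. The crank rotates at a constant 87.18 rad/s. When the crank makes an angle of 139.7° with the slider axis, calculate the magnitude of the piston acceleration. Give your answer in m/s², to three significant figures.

ω = 87.18 rad/s
x(θ) = r cosθ + √(L² − r² sin²θ); with ω constant, a = ω²·d²x/dθ².
d²x/dθ² = −r cosθ − r²(cos2θ)/√u − r⁴ sin²2θ/(4u^{3/2}),  u = L² − r² sin²θ = 0.102582 m².
Substituting r = 0.0658 m, L = 0.3231 m, θ = 139.7°: d²x/dθ² = +0.047837 m.
a = ω²·d²x/dθ² = (87.18)²·(+0.047837) = +363.58 m/s²;  |a| = 363.58 m/s².

364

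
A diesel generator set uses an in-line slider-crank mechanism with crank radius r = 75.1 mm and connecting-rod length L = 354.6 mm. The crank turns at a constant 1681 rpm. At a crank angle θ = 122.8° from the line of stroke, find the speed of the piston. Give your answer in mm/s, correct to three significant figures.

ω = 2π·1681/60 = 176 rad/s
For an in-line slider-crank, x = r cosθ + √(L² − r² sin²θ), so v = −rω sinθ·[1 + r cosθ/√(L² − r² sin²θ)].
With r = 0.0751 m, L = 0.3546 m, θ = 122.8°: √(L² − r² sin²θ) = 0.34894 m.
v = −0.0751·176·0.84057·[1 + 0.0751·-0.54171/0.34894] = -9.8168 m/s.
|v| = 9.8168 m/s = 9816.8 mm/s.

9820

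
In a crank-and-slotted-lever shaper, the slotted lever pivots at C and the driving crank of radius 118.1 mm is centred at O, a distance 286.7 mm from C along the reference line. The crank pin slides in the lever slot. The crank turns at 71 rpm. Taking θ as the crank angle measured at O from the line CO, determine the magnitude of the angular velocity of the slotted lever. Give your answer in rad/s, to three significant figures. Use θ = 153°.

ω = 7.435 rad/s (from 71 rpm).
Crank pin A relative to C: A = (d + r cosθ, r sinθ); lever angle φ = atan2(r sinθ, d + r cosθ).
Differentiating tanφ: φ̇ = rω(d cosθ + r)/(d² + r² + 2dr cosθ).
d² + r² + 2dr cosθ = |CA|² = 0.0358068 m²;  d cosθ + r = -0.13735 m.
|ω_lever| = |0.1181·7.435·-0.13735| / 0.0358068 = 3.3683 rad/s.

3.37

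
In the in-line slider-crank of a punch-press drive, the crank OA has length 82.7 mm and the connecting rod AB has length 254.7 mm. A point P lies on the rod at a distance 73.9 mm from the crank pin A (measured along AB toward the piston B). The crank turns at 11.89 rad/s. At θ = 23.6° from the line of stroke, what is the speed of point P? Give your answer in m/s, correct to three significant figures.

0.770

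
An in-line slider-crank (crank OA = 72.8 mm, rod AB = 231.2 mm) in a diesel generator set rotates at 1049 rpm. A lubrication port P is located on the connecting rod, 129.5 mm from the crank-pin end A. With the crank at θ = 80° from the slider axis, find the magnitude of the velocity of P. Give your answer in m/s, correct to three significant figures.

ω = 109.9 rad/s.  Crank-pin speed |V_A| = rω = 7.9972 m/s, perpendicular to OA.
Rod angle: sinφ = −(r/L) sinθ ⇒ φ = -18.065°; ω_rod = −rω cosθ/√(L²−r²sin²θ) = -6.3179 rad/s.
V_P = V_A + ω_rod × AP, with AP = 0.1295 m along the rod.
Components: V_Px = −rω sinθ − a·ω_rod·sinφ = -8.1294 m/s;  V_Py = rω cosθ + a·ω_rod·cosφ = +0.61086 m/s.
|V_P| = √(V_Px² + V_Py²) = 8.1523 m/s.

8.15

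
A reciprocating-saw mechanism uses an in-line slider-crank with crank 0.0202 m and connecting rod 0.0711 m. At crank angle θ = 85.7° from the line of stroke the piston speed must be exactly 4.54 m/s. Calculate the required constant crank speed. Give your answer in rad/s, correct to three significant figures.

220

For an in-line slider-crank, |v_piston| = rω|sinθ|·[1 + r cosθ/√(L² − r² sin²θ)].
With r = 0.0202 m, L = 0.0711 m, θ = 85.7°: the bracketed kinematic factor |dx/dθ| = 0.020591 m.
ω = v/|dx/dθ| = 4.54/0.020591 = 220.49 rad/s.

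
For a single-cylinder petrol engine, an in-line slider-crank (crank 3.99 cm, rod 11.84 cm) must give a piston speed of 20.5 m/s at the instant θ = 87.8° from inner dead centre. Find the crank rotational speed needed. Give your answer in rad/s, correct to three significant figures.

507

For an in-line slider-crank, |v_piston| = rω|sinθ|·[1 + r cosθ/√(L² − r² sin²θ)].
With r = 0.0399 m, L = 0.1184 m, θ = 87.8°: the bracketed kinematic factor |dx/dθ| = 0.040418 m.
ω = v/|dx/dθ| = 20.5/0.040418 = 507.2 rad/s.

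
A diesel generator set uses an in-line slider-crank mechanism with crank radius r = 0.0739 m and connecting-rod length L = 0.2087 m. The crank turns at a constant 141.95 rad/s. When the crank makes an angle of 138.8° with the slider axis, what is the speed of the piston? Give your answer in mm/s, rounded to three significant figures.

5020

ω = 141.9 rad/s
For an in-line slider-crank, x = r cosθ + √(L² − r² sin²θ), so v = −rω sinθ·[1 + r cosθ/√(L² − r² sin²θ)].
With r = 0.0739 m, L = 0.2087 m, θ = 138.8°: √(L² − r² sin²θ) = 0.20294 m.
v = −0.0739·141.9·0.65869·[1 + 0.0739·-0.75241/0.20294] = -5.0166 m/s.
|v| = 5.0166 m/s = 5016.6 mm/s.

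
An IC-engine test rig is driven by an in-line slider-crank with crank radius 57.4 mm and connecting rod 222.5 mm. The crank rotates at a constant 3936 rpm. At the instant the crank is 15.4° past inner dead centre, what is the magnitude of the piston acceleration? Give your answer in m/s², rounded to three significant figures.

ω = 2π·3936/60 = 412.2 rad/s
x(θ) = r cosθ + √(L² − r² sin²θ); with ω constant, a = ω²·d²x/dθ².
d²x/dθ² = −r cosθ − r²(cos2θ)/√u − r⁴ sin²2θ/(4u^{3/2}),  u = L² − r² sin²θ = 0.0492739 m².
Substituting r = 0.0574 m, L = 0.2225 m, θ = 15.4°: d²x/dθ² = -0.068153 m.
a = ω²·d²x/dθ² = (412.2)²·(-0.068153) = -11579 m/s²;  |a| = 11579 m/s².

11600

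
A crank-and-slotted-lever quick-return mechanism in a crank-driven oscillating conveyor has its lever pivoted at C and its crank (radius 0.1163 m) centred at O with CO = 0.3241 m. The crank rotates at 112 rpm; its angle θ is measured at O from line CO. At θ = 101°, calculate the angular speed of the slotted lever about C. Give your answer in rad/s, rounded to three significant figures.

0.713

ω = 11.73 rad/s (from 112 rpm).
Crank pin A relative to C: A = (d + r cosθ, r sinθ); lever angle φ = atan2(r sinθ, d + r cosθ).
Differentiating tanφ: φ̇ = rω(d cosθ + r)/(d² + r² + 2dr cosθ).
d² + r² + 2dr cosθ = |CA|² = 0.104182 m²;  d cosθ + r = +0.054459 m.
|ω_lever| = |0.1163·11.73·+0.054459| / 0.104182 = 0.71302 rad/s.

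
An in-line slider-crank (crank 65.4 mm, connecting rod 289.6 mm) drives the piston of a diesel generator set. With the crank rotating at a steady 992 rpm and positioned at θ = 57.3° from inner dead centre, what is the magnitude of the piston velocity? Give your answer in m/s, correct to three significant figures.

ω = 2π·992/60 = 103.9 rad/s
For an in-line slider-crank, x = r cosθ + √(L² − r² sin²θ), so v = −rω sinθ·[1 + r cosθ/√(L² − r² sin²θ)].
With r = 0.0654 m, L = 0.2896 m, θ = 57.3°: √(L² − r² sin²θ) = 0.28432 m.
v = −0.0654·103.9·0.84151·[1 + 0.0654·0.54024/0.28432] = -6.4276 m/s.
|v| = 6.4276 m/s.

6.43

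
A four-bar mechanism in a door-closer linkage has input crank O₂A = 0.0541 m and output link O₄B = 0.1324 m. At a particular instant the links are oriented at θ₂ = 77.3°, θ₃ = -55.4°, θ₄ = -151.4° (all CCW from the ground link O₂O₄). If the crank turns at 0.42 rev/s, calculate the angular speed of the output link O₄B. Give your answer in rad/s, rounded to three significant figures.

0.797

ω₂ = 2.639 rad/s (from 0.42 rev/s).
Differentiating the loop-closure r₂e^{iθ₂}+r₃e^{iθ₃}=r₁+r₄e^{iθ₄} gives r₂ω₂e^{iθ₂}+r₃ω₃e^{iθ₃}=r₄ω₄e^{iθ₄}.
Eliminating the other unknown: ω₄ = r₂ω₂ sin(θ₂−θ₃) / [r₄ sin(θ₄−θ₃)].
Numerator sine = +0.73491; denominator sine = -0.99452.
Result = 0.0541·2.639·(+0.73491) / (0.1324·(-0.99452)) = -0.79682 rad/s; magnitude 0.79682 rad/s.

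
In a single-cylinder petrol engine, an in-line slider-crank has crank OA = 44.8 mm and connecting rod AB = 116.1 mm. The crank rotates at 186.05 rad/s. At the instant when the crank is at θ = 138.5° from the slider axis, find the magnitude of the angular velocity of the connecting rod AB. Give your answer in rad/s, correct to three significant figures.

55.6

ω = 186.1 rad/s
The rod makes angle φ with the slider axis where L sinφ = r sinθ; differentiating, L cosφ·φ̇ = r ω cosθ.
L cosφ = √(L² − r² sin²θ) = 0.11224 m.
|ω_rod| = r ω |cosθ| / √(L² − r² sin²θ) = 0.0448·186.1·0.74896/0.11224 = 55.618 rad/s.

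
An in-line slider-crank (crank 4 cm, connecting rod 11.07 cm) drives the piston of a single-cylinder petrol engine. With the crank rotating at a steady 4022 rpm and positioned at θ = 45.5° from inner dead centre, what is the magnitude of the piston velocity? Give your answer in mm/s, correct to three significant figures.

15200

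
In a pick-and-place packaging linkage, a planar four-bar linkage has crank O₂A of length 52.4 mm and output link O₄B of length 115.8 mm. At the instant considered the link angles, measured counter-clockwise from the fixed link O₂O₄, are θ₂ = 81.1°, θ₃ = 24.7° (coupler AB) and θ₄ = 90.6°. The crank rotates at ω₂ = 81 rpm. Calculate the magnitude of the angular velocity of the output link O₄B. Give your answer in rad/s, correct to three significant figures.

3.50

ω₂ = 8.482 rad/s (from 81 rpm).
Differentiating the loop-closure r₂e^{iθ₂}+r₃e^{iθ₃}=r₁+r₄e^{iθ₄} gives r₂ω₂e^{iθ₂}+r₃ω₃e^{iθ₃}=r₄ω₄e^{iθ₄}.
Eliminating the other unknown: ω₄ = r₂ω₂ sin(θ₂−θ₃) / [r₄ sin(θ₄−θ₃)].
Numerator sine = +0.83292; denominator sine = +0.91283.
Result = 0.0524·8.482·(+0.83292) / (0.1158·(+0.91283)) = +3.5023 rad/s; magnitude 3.5023 rad/s.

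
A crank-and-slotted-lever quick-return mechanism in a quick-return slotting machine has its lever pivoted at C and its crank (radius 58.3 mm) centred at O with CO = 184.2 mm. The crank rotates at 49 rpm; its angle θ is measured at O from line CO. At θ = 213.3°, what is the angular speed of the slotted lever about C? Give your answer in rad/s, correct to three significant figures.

1.48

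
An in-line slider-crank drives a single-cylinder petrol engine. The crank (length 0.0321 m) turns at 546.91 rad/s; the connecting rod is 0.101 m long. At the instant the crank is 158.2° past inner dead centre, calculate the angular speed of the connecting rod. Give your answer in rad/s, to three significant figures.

163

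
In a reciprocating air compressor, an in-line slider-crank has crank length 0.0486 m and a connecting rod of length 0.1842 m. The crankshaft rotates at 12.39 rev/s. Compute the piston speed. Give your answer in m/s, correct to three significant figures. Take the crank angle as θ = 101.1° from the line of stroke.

3.52

ω = 2π·12.4 = 77.85 rad/s
For an in-line slider-crank, x = r cosθ + √(L² − r² sin²θ), so v = −rω sinθ·[1 + r cosθ/√(L² − r² sin²θ)].
With r = 0.0486 m, L = 0.1842 m, θ = 101.1°: √(L² − r² sin²θ) = 0.17792 m.
v = −0.0486·77.85·0.98129·[1 + 0.0486·-0.19252/0.17792] = -3.5174 m/s.
|v| = 3.5174 m/s.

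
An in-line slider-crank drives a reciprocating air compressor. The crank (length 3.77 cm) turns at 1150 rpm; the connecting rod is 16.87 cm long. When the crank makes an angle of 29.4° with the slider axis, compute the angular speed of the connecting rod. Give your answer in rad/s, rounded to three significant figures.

ω = 120.4 rad/s (converted from 1150 rpm).
The rod makes angle φ with the slider axis where L sinφ = r sinθ; differentiating, L cosφ·φ̇ = r ω cosθ.
L cosφ = √(L² − r² sin²θ) = 0.16768 m.
|ω_rod| = r ω |cosθ| / √(L² − r² sin²θ) = 0.0377·120.4·0.87121/0.16768 = 23.589 rad/s.

23.6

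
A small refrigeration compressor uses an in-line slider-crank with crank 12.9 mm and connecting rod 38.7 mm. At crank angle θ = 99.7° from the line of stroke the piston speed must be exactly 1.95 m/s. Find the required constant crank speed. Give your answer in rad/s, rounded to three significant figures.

163

For an in-line slider-crank, |v_piston| = rω|sinθ|·[1 + r cosθ/√(L² − r² sin²θ)].
With r = 0.0129 m, L = 0.0387 m, θ = 99.7°: the bracketed kinematic factor |dx/dθ| = 0.011959 m.
ω = v/|dx/dθ| = 1.95/0.011959 = 163.05 rad/s.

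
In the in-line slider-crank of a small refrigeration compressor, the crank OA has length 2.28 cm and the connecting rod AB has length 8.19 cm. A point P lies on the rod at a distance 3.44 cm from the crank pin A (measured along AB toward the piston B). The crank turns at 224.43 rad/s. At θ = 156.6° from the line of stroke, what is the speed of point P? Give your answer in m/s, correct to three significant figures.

3.27

ω = 224.4 rad/s.  Crank-pin speed |V_A| = rω = 5.117 m/s, perpendicular to OA.
Rod angle: sinφ = −(r/L) sinθ ⇒ φ = -6.348°; ω_rod = −rω cosθ/√(L²−r²sin²θ) = +57.694 rad/s.
V_P = V_A + ω_rod × AP, with AP = 0.0344 m along the rod.
Components: V_Px = −rω sinθ − a·ω_rod·sinφ = -1.8128 m/s;  V_Py = rω cosθ + a·ω_rod·cosφ = -2.7237 m/s.
|V_P| = √(V_Px² + V_Py²) = 3.2718 m/s.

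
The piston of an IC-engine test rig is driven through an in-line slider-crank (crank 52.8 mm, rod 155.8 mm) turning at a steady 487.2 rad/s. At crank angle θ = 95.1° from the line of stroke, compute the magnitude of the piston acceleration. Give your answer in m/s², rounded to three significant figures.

ω = 487.2 rad/s
x(θ) = r cosθ + √(L² − r² sin²θ); with ω constant, a = ω²·d²x/dθ².
d²x/dθ² = −r cosθ − r²(cos2θ)/√u − r⁴ sin²2θ/(4u^{3/2}),  u = L² − r² sin²θ = 0.0215078 m².
Substituting r = 0.0528 m, L = 0.1558 m, θ = 95.1°: d²x/dθ² = +0.023383 m.
a = ω²·d²x/dθ² = (487.2)²·(+0.023383) = +5550.4 m/s²;  |a| = 5550.4 m/s².

5550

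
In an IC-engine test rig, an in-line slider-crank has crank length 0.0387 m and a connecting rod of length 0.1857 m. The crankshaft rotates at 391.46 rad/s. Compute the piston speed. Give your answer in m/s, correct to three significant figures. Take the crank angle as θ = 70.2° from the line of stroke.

15.3

ω = 391.5 rad/s
For an in-line slider-crank, x = r cosθ + √(L² − r² sin²θ), so v = −rω sinθ·[1 + r cosθ/√(L² − r² sin²θ)].
With r = 0.0387 m, L = 0.1857 m, θ = 70.2°: √(L² − r² sin²θ) = 0.1821 m.
v = −0.0387·391.5·0.94088·[1 + 0.0387·0.33874/0.1821] = -15.28 m/s.
|v| = 15.28 m/s.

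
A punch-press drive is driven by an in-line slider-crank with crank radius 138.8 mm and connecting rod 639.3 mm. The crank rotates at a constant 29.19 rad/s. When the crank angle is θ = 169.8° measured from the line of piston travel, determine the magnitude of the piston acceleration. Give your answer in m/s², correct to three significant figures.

ω = 29.19 rad/s
x(θ) = r cosθ + √(L² − r² sin²θ); with ω constant, a = ω²·d²x/dθ².
d²x/dθ² = −r cosθ − r²(cos2θ)/√u − r⁴ sin²2θ/(4u^{3/2}),  u = L² − r² sin²θ = 0.4081 m².
Substituting r = 0.1388 m, L = 0.6393 m, θ = 169.8°: d²x/dθ² = +0.1083 m.
a = ω²·d²x/dθ² = (29.19)²·(+0.1083) = +92.275 m/s²;  |a| = 92.275 m/s².

92.3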